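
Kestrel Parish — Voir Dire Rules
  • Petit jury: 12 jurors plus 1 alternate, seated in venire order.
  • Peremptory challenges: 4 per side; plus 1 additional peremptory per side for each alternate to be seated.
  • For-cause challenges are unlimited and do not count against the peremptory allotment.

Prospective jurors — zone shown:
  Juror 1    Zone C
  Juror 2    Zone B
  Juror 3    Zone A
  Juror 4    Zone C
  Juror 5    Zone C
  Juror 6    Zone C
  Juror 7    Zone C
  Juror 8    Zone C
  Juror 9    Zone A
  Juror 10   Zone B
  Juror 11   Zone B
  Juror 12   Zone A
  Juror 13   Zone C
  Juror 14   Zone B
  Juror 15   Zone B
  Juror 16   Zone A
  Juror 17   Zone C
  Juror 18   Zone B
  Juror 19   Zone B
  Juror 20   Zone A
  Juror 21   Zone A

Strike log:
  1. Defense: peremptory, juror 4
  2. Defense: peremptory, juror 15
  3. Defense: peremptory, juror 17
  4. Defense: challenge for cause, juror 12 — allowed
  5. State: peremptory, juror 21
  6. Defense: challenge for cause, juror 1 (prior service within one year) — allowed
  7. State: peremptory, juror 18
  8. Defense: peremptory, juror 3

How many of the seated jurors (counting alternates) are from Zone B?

5

Removed: #1, #3, #4, #12, #15, #17, #18, #21.
Seated (13 incl. alternates): #2, #5, #6, #7, #8, #9, #10, #11, #13, #14, #16, #19, #20.
Of those, in Zone B: #2, #10, #11, #14, #19 → 5.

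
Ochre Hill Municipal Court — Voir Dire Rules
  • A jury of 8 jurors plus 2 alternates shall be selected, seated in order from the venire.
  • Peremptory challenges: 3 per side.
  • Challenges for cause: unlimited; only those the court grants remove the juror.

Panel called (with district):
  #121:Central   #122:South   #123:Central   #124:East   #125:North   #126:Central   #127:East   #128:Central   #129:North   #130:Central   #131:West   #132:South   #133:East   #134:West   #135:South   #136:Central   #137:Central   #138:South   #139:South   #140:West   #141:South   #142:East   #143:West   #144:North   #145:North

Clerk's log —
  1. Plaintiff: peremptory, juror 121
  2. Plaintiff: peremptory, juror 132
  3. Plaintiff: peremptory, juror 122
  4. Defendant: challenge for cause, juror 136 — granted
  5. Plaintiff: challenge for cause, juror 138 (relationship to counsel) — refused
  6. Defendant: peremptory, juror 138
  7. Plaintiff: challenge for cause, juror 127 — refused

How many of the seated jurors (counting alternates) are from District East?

3

Removed: #121, #122, #132, #136, #138.
Seated (10 incl. alternates): #123, #124, #125, #126, #127, #128, #129, #130, #131, #133.
Of those, in District East: #124, #127, #133 → 3.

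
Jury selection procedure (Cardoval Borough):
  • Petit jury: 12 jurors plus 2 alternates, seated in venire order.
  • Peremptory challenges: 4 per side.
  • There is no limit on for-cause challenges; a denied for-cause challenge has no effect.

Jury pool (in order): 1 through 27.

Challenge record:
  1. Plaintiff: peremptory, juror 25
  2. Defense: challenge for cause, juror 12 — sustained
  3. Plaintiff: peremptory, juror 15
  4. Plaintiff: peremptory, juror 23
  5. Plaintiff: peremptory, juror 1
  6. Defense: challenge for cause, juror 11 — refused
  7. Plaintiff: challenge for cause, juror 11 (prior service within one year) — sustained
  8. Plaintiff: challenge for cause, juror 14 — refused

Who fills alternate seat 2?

Removed: #1, #11, #12, #15, #23, #25. (#14 stays — for-cause denied.)
Seating in order: seats 1–12 → #2, #3, #4, #5, #6, #7, #8, #9, #10, #13, #14, #16; alternates → #17, #18.
So alternate 2 is #18.

18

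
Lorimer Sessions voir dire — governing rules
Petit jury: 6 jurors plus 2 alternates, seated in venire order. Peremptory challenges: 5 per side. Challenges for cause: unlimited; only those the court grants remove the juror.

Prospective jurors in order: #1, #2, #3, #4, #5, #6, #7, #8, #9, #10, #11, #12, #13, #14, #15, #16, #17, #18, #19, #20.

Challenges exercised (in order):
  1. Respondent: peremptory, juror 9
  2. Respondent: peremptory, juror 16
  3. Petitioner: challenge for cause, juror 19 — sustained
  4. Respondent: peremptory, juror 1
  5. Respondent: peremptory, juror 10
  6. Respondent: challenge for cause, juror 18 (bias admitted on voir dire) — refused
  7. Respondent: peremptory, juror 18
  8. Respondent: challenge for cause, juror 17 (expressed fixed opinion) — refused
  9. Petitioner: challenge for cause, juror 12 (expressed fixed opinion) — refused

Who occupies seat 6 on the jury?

7

Removed: #1, #9, #10, #16, #18, #19. (#12, #17 stay — for-cause denied.)
Seating in order: seats 1–6 → #2, #3, #4, #5, #6, #7; alternates → #8, #11.
So seat 6 is #7.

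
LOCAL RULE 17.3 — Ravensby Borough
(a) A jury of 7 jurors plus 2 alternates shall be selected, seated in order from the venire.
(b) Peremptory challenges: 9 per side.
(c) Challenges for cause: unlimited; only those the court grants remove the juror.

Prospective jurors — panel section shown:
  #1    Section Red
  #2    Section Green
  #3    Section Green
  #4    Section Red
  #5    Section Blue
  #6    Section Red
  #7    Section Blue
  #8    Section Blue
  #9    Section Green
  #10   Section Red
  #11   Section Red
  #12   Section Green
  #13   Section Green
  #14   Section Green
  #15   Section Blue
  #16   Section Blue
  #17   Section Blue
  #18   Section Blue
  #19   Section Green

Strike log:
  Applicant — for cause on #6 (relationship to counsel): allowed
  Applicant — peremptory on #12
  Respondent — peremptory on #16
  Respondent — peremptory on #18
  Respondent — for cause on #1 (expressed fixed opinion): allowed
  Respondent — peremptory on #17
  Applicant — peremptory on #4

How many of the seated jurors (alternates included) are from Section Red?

2

Removed: #1, #4, #6, #12, #16, #17, #18.
Seated (9 incl. alternates): #2, #3, #5, #7, #8, #9, #10, #11, #13.
Of those, in Section Red: #10, #11 → 2.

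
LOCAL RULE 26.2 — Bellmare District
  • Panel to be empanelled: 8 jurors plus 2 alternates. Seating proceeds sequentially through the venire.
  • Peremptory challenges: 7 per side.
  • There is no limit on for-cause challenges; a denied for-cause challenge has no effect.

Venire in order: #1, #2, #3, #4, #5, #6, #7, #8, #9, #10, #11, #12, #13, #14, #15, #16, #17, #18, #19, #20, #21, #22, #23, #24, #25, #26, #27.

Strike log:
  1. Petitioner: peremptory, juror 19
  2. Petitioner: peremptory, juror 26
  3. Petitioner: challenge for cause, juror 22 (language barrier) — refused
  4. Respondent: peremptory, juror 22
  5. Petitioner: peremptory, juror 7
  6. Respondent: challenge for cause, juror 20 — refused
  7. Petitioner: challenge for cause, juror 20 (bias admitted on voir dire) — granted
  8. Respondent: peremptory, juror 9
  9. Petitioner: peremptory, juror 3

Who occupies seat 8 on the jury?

11

Removed: #3, #7, #9, #19, #20, #22, #26.
Seating in order: seats 1–8 → #1, #2, #4, #5, #6, #8, #10, #11; alternates → #12, #13.
So seat 8 is #11.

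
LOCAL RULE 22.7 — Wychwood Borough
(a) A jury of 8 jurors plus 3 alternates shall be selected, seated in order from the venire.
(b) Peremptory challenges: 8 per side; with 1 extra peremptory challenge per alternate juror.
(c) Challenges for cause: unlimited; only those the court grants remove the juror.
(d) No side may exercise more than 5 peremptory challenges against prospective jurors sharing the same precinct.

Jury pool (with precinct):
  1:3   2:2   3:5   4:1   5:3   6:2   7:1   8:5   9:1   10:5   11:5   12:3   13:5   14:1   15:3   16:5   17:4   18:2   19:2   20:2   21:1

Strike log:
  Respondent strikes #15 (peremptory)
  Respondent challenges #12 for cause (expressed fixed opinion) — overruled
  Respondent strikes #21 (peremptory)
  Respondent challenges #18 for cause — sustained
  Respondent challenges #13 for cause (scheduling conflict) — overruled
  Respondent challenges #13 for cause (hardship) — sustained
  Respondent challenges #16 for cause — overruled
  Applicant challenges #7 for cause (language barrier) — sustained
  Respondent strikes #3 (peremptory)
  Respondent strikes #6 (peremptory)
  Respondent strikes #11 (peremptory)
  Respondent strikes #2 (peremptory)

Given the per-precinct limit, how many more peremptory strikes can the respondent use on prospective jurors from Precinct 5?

3

Respondent peremptories so far: #15, #21, #3, #6, #11, #2 — 6 of 11 used, 5 left overall.
Against Precinct 5: #3, #11 — 2 used; per-precinct cap 5 leaves 3.
Binding limit: min(5, 3) = 3.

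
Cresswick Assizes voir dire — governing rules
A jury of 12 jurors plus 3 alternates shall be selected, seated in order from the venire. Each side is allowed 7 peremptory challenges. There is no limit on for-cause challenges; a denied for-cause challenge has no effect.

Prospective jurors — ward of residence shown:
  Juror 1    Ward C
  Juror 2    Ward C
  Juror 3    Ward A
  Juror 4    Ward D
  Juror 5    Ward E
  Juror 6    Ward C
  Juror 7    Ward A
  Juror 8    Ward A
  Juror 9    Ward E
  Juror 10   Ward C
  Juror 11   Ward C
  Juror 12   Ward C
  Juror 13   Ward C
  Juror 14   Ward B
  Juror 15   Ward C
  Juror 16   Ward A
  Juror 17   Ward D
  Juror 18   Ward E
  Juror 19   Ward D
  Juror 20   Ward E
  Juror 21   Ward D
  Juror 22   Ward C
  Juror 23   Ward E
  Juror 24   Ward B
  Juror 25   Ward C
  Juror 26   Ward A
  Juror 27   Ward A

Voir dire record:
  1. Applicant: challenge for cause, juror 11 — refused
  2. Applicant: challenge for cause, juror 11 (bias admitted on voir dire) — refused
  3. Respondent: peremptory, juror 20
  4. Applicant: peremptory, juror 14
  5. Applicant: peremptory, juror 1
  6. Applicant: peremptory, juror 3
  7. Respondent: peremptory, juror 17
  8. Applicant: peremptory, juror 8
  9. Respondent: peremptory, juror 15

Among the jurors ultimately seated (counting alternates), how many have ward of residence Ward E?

Removed: #1, #3, #8, #14, #15, #17, #20.
Seated (15 incl. alternates): #2, #4, #5, #6, #7, #9, #10, #11, #12, #13, #16, #18, #19, #21, #22.
Of those, in Ward E: #5, #9, #18 → 3.

3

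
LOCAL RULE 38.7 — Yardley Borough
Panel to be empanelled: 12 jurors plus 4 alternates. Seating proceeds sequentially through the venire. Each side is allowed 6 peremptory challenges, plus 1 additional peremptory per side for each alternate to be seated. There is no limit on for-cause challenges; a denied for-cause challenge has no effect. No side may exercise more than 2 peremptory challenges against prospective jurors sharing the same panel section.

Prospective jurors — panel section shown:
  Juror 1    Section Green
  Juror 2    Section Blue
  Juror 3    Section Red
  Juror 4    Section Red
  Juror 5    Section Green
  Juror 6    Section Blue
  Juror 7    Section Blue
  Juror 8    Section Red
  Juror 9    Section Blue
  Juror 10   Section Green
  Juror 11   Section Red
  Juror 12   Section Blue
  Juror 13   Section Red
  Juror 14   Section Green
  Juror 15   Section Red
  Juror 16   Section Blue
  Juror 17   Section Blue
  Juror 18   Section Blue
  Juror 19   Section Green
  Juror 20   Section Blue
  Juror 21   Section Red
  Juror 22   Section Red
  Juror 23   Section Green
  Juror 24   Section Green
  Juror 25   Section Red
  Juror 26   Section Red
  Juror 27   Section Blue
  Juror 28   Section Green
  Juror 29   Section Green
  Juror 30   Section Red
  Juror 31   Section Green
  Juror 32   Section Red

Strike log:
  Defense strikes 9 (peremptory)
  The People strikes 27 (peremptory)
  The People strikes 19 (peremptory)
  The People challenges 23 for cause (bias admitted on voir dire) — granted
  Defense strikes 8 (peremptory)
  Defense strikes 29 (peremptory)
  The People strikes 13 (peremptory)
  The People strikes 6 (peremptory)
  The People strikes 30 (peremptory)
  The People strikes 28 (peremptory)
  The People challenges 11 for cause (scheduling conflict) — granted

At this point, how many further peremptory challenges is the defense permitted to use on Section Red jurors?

Defense peremptories so far: #9, #8, #29 — 3 of 10 used, 7 left overall.
Against Section Red: #8 — 1 used; per-section cap 2 leaves 1.
Binding limit: min(7, 1) = 1.

1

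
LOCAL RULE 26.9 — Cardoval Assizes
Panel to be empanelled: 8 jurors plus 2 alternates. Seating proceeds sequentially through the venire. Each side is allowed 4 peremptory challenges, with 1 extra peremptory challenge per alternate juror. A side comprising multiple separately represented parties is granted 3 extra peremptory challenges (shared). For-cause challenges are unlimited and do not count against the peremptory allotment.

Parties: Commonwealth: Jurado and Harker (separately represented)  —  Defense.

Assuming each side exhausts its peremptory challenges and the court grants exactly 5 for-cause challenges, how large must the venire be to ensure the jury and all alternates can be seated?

30

Seats to fill: 8 + 2 alternates = 10.
Peremptories — Commonwealth: 4 + 1×2 + 3 = 9; Defense: 4 + 1×2 = 6; total 15.
For-cause removals: 5.
Minimum venire: 10 + 15 + 5 = 30.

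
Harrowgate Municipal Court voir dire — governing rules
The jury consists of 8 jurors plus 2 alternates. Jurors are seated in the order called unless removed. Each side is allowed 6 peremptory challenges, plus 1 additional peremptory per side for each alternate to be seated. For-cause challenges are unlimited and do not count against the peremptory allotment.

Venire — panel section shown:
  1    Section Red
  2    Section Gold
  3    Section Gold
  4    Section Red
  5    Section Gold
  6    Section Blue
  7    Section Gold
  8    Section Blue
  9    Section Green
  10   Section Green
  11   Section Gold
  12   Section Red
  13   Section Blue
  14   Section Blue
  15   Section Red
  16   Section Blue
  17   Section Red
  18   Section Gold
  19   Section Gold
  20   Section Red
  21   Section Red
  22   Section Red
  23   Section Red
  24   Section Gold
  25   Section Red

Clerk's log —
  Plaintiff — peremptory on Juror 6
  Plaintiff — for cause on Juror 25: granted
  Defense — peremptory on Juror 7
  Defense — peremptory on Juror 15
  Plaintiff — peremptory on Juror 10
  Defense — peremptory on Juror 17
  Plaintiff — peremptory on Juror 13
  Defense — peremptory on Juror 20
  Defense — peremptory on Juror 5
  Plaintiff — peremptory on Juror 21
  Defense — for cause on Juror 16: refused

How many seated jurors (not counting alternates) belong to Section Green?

1

Removed: #5, #6, #7, #10, #13, #15, #17, #20, #21, #25.
Seated jurors 1–8: #1, #2, #3, #4, #8, #9, #11, #12 (alternates #14, #16 not counted).
Of those, in Section Green: #9 → 1.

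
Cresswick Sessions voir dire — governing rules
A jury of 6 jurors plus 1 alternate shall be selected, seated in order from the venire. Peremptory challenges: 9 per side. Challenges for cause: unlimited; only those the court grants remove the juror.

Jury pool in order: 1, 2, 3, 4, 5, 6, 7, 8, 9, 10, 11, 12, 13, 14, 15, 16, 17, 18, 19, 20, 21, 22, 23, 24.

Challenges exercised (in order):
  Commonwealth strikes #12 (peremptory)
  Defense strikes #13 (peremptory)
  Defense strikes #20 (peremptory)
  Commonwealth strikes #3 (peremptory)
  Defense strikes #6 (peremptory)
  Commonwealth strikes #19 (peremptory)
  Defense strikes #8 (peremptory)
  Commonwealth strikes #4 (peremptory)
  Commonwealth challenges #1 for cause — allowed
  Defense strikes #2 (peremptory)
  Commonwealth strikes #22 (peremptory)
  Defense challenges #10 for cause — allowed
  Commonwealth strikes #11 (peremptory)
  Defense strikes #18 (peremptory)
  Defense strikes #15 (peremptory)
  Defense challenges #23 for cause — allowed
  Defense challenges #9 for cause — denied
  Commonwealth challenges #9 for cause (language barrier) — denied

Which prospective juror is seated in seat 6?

17

Removed: #1, #2, #3, #4, #6, #8, #10, #11, #12, #13, #15, #18, #19, #20, #22, #23. (#9 stays — for-cause denied.)
Seating in order: seats 1–6 → #5, #7, #9, #14, #16, #17; alternates → #21.
So seat 6 is #17.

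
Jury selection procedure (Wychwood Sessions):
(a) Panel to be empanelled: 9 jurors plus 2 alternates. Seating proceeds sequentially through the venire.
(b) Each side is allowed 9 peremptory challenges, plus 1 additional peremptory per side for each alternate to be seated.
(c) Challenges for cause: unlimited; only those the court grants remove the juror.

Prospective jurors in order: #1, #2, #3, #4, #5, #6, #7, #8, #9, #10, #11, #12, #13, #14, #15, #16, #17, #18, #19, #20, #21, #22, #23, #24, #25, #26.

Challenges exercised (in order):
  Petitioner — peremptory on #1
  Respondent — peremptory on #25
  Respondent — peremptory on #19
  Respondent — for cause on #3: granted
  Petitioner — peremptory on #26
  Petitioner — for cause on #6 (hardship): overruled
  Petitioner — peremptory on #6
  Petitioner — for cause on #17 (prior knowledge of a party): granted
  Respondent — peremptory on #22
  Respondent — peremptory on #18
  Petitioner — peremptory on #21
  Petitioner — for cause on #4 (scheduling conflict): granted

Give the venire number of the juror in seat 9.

Removed: #1, #3, #4, #6, #17, #18, #19, #21, #22, #25, #26.
Filling seats in venire order through position 9: #2, #5, #7, #8, #9, #10, #11, #12, #13.
So seat 9 is #13.

13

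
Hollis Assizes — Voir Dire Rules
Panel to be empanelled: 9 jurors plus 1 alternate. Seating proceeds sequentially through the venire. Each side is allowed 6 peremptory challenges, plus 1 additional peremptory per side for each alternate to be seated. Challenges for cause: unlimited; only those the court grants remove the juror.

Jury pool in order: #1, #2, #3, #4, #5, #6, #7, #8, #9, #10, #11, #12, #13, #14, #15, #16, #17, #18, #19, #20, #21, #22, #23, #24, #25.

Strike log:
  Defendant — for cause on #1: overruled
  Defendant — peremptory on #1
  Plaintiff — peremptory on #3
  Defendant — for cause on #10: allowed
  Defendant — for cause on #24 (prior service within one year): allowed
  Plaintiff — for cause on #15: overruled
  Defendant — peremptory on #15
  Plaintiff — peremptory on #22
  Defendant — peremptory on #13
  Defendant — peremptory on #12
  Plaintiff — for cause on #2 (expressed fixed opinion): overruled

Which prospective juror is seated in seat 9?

Removed: #1, #3, #10, #12, #13, #15, #22, #24. (#2 stays — for-cause denied.)
Filling seats in venire order through position 9: #2, #4, #5, #6, #7, #8, #9, #11, #14.
So seat 9 is #14.

14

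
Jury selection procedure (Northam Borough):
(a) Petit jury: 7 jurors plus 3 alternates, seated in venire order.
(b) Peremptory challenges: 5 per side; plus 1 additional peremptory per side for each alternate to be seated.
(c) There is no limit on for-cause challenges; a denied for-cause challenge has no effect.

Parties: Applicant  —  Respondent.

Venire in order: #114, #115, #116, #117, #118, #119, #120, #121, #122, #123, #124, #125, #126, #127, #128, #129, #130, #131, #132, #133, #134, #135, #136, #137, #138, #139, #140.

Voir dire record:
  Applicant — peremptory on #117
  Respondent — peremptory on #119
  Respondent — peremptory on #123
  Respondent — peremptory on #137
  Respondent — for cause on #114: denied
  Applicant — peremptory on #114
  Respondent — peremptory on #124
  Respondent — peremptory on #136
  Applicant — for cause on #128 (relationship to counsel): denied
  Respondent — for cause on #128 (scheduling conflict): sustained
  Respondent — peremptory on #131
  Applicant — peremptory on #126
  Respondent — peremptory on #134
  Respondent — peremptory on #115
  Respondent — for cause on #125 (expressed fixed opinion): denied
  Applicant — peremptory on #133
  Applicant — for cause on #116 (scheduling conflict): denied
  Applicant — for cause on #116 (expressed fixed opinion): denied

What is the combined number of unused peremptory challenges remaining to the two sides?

4

Applicant allotment: 5 base + 1 × 3 alternates = 8. Respondent allotment: 5 base + 1 × 3 alternates = 8.
Applicant peremptories used: #117, #114, #126, #133 — 4 (for-cause on #128, #116, #116 don't count).
Respondent peremptories used: #119, #123, #137, #124, #136, #131, #134, #115 — 8 (for-cause on #114, #128, #125 don't count).
Remaining: (8 − 4) + (8 − 8) = 4.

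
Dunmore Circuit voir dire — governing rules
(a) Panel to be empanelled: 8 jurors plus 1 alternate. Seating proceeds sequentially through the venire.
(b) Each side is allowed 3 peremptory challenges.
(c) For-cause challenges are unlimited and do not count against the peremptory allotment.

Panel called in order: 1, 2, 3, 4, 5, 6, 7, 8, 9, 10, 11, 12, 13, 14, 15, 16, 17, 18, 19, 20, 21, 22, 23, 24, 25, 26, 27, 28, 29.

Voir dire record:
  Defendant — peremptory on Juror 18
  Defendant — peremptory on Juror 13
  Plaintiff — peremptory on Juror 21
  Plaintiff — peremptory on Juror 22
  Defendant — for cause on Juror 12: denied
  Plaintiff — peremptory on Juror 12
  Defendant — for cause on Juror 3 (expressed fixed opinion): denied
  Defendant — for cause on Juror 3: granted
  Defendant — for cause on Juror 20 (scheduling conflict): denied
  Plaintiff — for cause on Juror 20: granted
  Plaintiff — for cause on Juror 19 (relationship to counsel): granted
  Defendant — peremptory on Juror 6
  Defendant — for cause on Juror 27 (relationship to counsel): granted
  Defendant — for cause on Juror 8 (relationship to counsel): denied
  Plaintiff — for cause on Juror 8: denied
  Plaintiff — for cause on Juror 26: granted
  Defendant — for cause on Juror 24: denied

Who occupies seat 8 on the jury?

10

Removed: #3, #6, #12, #13, #18, #19, #20, #21, #22, #26, #27. (#8, #24 stay — for-cause denied.)
Seating in order: seats 1–8 → #1, #2, #4, #5, #7, #8, #9, #10; alternates → #11.
So seat 8 is #10.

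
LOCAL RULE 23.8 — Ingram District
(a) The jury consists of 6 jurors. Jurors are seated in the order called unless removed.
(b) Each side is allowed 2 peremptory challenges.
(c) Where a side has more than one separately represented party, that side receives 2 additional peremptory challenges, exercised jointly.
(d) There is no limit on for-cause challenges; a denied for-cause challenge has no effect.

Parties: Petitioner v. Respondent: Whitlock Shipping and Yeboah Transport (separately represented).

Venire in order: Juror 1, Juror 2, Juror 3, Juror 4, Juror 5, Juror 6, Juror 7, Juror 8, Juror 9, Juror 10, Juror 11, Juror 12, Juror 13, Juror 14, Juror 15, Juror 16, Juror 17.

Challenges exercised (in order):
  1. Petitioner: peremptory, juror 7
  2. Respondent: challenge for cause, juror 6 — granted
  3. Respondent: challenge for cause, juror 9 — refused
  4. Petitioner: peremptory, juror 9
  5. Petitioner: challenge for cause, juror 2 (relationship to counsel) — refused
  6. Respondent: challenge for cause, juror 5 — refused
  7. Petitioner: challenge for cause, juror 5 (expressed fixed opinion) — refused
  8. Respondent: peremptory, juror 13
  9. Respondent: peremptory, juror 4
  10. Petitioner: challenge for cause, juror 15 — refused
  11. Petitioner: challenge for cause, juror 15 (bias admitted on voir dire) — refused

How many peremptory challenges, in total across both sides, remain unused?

2

Petitioner allotment: 2. Respondent allotment: 2 base + 2 multi-party = 4.
Petitioner peremptories used: #7, #9 — 2 (for-cause on #2, #5, #15, #15 don't count).
Respondent peremptories used: #13, #4 — 2 (for-cause on #6, #9, #5 don't count).
Remaining: (2 − 2) + (4 − 2) = 2.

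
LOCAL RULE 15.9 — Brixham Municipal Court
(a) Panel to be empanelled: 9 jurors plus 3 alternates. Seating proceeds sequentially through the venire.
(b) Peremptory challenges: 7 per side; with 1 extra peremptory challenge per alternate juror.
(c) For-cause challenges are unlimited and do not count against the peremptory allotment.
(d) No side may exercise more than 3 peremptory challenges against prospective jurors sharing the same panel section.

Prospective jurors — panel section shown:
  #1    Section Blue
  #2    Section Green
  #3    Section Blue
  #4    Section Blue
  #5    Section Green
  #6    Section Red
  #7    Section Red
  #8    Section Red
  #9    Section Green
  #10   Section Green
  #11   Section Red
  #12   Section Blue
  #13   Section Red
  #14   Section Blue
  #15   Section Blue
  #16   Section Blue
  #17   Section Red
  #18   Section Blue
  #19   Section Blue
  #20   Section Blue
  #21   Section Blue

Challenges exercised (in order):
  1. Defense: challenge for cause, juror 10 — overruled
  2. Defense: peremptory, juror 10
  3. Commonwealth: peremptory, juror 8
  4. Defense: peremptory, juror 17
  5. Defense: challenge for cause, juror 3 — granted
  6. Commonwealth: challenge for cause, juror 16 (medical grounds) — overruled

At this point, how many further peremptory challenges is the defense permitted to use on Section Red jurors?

Defense peremptories so far: #10, #17 — 2 of 10 used, 8 left overall.
Against Section Red: #17 — 1 used; per-section cap 3 leaves 2.
Binding limit: min(8, 2) = 2.

2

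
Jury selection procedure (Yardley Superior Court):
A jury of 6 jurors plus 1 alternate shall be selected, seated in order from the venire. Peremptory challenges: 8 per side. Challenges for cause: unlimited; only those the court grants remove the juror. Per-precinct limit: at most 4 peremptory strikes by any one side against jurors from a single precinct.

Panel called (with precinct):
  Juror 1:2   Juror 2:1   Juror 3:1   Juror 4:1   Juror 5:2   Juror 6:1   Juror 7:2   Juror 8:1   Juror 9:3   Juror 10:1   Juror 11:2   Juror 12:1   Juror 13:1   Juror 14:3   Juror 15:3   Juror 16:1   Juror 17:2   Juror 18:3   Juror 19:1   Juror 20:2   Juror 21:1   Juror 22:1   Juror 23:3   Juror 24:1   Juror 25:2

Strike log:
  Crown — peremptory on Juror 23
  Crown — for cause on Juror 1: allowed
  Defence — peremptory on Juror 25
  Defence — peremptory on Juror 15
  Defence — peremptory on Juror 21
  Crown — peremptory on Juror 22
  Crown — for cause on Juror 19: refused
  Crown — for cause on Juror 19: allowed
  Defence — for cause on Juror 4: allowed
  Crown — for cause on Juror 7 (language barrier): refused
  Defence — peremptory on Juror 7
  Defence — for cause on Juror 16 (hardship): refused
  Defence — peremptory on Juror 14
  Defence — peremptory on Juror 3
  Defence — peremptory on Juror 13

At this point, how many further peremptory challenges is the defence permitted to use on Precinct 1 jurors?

Defence peremptories so far: #25, #15, #21, #7, #14, #3, #13 — 7 of 8 used, 1 left overall.
Against Precinct 1: #21, #3, #13 — 3 used; per-precinct cap 4 leaves 1.
Binding limit: min(1, 1) = 1.

1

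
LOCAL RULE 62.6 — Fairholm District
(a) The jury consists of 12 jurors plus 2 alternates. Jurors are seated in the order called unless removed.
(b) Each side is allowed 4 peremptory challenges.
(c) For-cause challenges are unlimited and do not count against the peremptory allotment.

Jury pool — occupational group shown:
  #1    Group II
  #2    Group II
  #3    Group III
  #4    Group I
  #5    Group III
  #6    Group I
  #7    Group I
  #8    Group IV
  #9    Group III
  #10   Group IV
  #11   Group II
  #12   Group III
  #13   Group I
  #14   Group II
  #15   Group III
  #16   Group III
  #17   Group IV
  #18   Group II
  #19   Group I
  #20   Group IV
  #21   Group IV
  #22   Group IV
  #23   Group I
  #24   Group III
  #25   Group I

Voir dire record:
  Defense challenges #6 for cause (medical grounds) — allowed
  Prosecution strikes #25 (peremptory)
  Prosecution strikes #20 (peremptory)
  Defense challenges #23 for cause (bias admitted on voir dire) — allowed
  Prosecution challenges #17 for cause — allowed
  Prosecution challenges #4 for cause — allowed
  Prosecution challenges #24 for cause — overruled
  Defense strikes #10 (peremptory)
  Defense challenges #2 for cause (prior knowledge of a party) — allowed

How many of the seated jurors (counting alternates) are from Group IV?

1

Removed: #2, #4, #6, #10, #17, #20, #23, #25.
Seated (14 incl. alternates): #1, #3, #5, #7, #8, #9, #11, #12, #13, #14, #15, #16, #18, #19.
Of those, in Group IV: #8 → 1.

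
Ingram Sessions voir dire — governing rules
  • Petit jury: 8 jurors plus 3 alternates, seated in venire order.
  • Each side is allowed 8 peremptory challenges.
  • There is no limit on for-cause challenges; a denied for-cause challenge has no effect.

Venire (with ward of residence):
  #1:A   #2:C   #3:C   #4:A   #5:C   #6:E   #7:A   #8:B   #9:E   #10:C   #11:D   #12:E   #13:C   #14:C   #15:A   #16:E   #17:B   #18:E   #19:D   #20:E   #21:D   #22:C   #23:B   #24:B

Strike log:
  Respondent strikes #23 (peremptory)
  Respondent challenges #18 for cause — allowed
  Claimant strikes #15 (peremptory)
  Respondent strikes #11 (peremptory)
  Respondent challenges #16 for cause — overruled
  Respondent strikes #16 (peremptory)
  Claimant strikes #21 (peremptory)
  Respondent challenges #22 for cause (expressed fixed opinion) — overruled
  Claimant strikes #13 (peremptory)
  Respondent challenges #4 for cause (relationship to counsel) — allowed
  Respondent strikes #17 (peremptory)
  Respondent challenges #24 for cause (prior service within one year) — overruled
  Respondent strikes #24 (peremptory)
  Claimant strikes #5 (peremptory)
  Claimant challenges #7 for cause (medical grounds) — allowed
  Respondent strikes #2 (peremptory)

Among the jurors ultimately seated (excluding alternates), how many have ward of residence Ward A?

Removed: #2, #4, #5, #7, #11, #13, #15, #16, #17, #18, #21, #23, #24.
Seated jurors 1–8: #1, #3, #6, #8, #9, #10, #12, #14 (alternates #19, #20, #22 not counted).
Of those, in Ward A: #1 → 1.

1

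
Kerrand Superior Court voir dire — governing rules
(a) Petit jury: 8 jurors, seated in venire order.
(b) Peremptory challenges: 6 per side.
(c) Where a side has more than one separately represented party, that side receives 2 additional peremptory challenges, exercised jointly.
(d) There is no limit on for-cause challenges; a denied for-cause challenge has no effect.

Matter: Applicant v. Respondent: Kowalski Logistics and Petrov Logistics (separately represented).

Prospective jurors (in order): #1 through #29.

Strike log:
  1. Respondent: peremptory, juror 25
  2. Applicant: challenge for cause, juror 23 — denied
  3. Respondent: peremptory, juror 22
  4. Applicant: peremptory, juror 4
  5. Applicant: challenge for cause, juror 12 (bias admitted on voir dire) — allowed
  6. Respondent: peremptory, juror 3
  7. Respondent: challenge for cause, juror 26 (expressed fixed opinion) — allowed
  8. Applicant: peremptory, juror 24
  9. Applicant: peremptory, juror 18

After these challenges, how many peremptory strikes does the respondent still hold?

Respondent allotment: 6 base + 2 multi-party = 8.
Respondent peremptories used: #25, #22, #3 — 3 (the for-cause on #26 doesn't count).
Remaining: 8 − 3 = 5.

5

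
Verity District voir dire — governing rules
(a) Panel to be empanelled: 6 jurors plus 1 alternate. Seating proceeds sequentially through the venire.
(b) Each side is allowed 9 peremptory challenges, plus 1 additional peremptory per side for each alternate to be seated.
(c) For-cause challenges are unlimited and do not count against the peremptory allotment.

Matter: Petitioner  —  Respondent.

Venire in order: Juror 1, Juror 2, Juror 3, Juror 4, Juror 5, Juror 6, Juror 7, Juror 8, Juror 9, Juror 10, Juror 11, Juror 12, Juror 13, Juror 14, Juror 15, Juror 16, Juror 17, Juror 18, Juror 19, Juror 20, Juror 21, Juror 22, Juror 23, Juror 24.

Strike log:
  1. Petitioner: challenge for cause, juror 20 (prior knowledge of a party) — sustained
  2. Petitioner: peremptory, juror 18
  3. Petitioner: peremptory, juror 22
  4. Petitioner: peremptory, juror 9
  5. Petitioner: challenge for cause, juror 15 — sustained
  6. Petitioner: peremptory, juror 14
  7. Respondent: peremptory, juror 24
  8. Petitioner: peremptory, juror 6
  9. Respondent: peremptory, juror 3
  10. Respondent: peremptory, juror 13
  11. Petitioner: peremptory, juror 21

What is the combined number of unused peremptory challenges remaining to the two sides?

Petitioner allotment: 9 base + 1 × 1 alternate = 10. Respondent allotment: 9 base + 1 × 1 alternate = 10.
Petitioner peremptories used: #18, #22, #9, #14, #6, #21 — 6 (for-cause on #20, #15 don't count).
Respondent peremptories used: #24, #3, #13 — 3.
Remaining: (10 − 6) + (10 − 3) = 11.

11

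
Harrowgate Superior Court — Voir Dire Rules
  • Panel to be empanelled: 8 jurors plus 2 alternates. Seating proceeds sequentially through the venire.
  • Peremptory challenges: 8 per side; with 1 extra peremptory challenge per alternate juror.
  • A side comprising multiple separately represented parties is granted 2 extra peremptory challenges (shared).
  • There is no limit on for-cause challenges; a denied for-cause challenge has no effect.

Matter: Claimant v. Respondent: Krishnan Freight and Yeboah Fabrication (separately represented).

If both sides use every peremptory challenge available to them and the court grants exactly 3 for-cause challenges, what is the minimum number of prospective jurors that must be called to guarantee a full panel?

35

Seats to fill: 8 + 2 alternates = 10.
Peremptories — Claimant: 8 + 1×2 = 10; Respondent: 8 + 1×2 + 2 = 12; total 22.
For-cause removals: 3.
Minimum venire: 10 + 22 + 3 = 35.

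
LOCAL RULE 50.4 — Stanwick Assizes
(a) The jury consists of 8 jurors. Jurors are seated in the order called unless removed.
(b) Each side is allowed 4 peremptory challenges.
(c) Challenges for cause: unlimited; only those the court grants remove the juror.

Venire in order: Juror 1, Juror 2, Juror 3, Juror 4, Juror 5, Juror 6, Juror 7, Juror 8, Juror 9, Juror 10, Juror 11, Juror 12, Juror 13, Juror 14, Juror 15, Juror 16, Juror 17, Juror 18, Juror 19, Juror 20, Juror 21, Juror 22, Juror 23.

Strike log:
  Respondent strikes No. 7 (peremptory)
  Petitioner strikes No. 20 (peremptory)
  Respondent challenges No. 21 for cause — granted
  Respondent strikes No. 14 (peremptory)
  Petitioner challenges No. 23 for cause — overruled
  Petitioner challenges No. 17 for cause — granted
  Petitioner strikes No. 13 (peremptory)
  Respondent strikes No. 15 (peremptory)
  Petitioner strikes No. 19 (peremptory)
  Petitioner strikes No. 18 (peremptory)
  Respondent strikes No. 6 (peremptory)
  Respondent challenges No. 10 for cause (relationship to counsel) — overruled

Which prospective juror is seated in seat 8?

10

Removed: #6, #7, #13, #14, #15, #17, #18, #19, #20, #21. (#10, #23 stay — for-cause denied.)
Filling seats in venire order through position 8: #1, #2, #3, #4, #5, #8, #9, #10.
So seat 8 is #10.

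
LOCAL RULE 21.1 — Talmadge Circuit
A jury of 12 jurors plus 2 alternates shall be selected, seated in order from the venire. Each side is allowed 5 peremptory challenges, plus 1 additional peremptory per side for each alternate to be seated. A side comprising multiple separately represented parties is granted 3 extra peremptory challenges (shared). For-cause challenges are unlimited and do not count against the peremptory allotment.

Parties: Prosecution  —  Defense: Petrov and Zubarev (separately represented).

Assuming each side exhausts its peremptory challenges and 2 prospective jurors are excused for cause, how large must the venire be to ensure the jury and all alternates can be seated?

Seats to fill: 12 + 2 alternates = 14.
Peremptories — Prosecution: 5 + 1×2 = 7; Defense: 5 + 1×2 + 3 = 10; total 17.
For-cause removals: 2.
Minimum venire: 14 + 17 + 2 = 33.

33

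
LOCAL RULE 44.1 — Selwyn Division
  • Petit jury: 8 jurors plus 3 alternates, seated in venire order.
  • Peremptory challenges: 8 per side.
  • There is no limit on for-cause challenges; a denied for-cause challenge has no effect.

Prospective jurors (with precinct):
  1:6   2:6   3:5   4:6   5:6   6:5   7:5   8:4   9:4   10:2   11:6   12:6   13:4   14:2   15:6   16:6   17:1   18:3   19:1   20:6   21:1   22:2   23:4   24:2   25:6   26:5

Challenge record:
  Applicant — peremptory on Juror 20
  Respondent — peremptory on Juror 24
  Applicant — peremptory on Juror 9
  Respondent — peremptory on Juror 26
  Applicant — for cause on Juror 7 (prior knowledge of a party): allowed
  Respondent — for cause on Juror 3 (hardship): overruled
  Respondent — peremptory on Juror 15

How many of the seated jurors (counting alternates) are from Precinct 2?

Removed: #7, #9, #15, #20, #24, #26.
Seated (11 incl. alternates): #1, #2, #3, #4, #5, #6, #8, #10, #11, #12, #13.
Of those, in Precinct 2: #10 → 1.

1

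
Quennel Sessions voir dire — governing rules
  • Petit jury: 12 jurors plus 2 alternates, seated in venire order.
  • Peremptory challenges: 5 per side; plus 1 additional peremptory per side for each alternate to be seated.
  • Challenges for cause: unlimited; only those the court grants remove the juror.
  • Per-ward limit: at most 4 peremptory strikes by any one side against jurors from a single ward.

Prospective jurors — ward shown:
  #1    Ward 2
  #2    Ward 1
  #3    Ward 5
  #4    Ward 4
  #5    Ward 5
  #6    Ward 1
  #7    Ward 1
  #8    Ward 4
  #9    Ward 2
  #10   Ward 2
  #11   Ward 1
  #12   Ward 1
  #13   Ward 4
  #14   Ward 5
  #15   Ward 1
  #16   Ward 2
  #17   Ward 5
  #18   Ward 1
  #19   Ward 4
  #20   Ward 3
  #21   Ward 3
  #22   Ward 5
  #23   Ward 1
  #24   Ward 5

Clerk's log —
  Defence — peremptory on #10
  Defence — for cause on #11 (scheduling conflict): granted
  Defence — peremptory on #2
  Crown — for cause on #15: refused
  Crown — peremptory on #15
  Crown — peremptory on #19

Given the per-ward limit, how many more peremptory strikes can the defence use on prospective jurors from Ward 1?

3

Defence peremptories so far: #10, #2 — 2 of 7 used, 5 left overall.
Against Ward 1: #2 — 1 used; per-ward cap 4 leaves 3.
Binding limit: min(5, 3) = 3.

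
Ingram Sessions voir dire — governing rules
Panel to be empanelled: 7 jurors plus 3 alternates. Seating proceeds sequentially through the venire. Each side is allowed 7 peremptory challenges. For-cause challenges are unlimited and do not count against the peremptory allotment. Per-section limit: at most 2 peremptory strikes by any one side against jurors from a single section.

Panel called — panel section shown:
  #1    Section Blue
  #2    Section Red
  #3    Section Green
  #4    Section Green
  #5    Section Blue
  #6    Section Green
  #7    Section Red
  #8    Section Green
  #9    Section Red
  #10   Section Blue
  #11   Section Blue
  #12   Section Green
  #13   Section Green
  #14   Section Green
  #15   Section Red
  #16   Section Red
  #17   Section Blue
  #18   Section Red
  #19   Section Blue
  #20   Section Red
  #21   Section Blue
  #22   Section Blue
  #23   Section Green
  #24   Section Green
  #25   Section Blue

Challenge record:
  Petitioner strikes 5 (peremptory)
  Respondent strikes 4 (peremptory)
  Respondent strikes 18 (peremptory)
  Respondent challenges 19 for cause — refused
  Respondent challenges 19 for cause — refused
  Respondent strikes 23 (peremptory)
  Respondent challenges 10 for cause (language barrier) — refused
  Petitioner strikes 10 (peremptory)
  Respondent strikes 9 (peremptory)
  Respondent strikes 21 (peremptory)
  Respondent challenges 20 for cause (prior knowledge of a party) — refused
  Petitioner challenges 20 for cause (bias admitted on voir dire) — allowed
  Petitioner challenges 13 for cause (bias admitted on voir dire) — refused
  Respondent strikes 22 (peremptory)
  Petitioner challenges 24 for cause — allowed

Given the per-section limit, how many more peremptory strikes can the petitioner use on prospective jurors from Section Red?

Petitioner peremptories so far: #5, #10 — 2 of 7 used, 5 left overall.
Against Section Red: none yet — per-section cap 2 leaves 2.
Binding limit: min(5, 2) = 2.

2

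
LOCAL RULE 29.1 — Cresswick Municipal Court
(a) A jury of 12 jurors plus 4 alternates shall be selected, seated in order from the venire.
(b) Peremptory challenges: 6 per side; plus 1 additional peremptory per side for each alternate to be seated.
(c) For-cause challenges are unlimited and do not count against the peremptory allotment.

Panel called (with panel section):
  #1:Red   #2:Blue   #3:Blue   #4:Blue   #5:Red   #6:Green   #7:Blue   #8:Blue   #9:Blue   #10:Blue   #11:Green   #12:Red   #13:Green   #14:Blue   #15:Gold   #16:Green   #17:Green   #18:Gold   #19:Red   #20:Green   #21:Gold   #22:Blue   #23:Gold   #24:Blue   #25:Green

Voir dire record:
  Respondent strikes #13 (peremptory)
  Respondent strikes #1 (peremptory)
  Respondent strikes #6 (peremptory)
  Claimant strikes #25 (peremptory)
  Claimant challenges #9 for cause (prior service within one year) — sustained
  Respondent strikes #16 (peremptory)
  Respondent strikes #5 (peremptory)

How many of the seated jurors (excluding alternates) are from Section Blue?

7

Removed: #1, #5, #6, #9, #13, #16, #25.
Seated jurors 1–12: #2, #3, #4, #7, #8, #10, #11, #12, #14, #15, #17, #18 (alternates #19, #20, #21, #22 not counted).
Of those, in Section Blue: #2, #3, #4, #7, #8, #10, #14 → 7.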